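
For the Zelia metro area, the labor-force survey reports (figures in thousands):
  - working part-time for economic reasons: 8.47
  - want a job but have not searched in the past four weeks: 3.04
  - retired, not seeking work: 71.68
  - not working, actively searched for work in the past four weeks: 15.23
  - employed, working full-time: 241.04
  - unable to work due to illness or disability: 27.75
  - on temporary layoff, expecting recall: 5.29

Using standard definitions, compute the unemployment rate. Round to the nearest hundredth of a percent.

Employed = 8.47 + 241.04 = 249.51 thousand (anyone who worked, including part-time for economic reasons, counts as employed).
Unemployed = 15.23 + 5.29 = 20.52 thousand (jobless and actively searching, or on temporary layoff).
Labor force = 249.51 + 20.52 = 270.03 thousand.
Unemployment rate = 20.52 / 270.03 = 7.60%.

Unemployment rate ≈ 7.60%.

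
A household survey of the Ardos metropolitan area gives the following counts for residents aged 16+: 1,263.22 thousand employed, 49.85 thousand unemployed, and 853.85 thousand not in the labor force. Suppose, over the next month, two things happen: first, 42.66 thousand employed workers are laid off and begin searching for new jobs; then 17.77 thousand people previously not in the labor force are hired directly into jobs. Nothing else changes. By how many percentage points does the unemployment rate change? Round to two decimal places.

Initially, labor force = 1,263.22 + 49.85 = 1,313.07 thousand, so u = 49.85/1,313.07 = 3.80%.
After the first change, employed falls and unemployed rises by 42.66; labor force unchanged → E = 1,220.56, U = 92.51, labor force = 1,313.07 thousand.
After the second change, employed and labor force both rise by 17.77; unemployed unchanged → E = 1,238.33, U = 92.51, labor force = 1,330.84 thousand.
New unemployment rate = 92.51 / 1,330.84 = 6.95%.
Change = 6.95% − 3.80% = +3.15 percentage points.

The unemployment rate changes by +3.15 percentage points.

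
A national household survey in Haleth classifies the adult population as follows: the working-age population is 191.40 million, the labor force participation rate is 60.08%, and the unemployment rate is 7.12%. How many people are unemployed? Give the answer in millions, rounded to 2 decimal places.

Labor force = 0.6008 × 191.40 = 114.99 million.
Unemployed = 0.0712 × 114.99 ≈ 8.19 million.

About 8.19 million are unemployed.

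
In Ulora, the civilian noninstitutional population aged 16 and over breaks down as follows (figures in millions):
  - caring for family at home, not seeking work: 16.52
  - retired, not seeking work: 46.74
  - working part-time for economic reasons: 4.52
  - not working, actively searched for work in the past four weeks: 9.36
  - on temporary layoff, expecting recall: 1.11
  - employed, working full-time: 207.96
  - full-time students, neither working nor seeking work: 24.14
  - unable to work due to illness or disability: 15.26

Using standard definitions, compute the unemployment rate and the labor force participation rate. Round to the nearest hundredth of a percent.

Unemployment rate ≈ 4.70%; labor force participation rate ≈ 68.47%.

Employed = 4.52 + 207.96 = 212.48 million (anyone who worked, including part-time for economic reasons, counts as employed).
Unemployed = 9.36 + 1.11 = 10.47 million (jobless and actively searching, or on temporary layoff).
Labor force = 212.48 + 10.47 = 222.95 million.
Not in labor force = 16.52 + 46.74 + 24.14 + 15.26 = 102.66 million (those not working and not actively searching are outside the labor force).
Civilian working-age population = 222.95 + 102.66 = 325.61 million.
Unemployment rate = 10.47 / 222.95 = 4.70%.
Labor force participation rate = 222.95 / 325.61 = 68.47%.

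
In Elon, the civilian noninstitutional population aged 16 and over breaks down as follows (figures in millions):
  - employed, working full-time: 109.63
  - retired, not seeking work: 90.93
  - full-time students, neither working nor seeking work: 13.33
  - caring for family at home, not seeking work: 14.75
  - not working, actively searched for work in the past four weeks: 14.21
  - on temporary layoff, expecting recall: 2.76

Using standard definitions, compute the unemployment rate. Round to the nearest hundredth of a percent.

Employed = 109.63 million.
Unemployed = 14.21 + 2.76 = 16.97 million (jobless and actively searching, or on temporary layoff).
Labor force = 109.63 + 16.97 = 126.60 million.
Unemployment rate = 16.97 / 126.60 = 13.40%.

Unemployment rate ≈ 13.40%.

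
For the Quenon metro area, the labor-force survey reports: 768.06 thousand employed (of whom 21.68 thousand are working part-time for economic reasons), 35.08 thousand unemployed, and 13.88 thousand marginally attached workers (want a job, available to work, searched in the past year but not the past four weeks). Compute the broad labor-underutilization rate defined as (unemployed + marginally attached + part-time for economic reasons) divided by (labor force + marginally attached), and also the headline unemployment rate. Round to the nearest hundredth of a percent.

Broad underutilization rate ≈ 8.65%; headline unemployment rate ≈ 4.37%.

Labor force = 768.06 + 35.08 = 803.14 thousand.
Numerator = 35.08 + 13.88 + 21.68 = 70.64 thousand.
Denominator = 803.14 + 13.88 = 817.02 thousand.
Broad rate = 70.64 / 817.02 = 8.65%.
Headline unemployment rate = 35.08 / 803.14 = 4.37%.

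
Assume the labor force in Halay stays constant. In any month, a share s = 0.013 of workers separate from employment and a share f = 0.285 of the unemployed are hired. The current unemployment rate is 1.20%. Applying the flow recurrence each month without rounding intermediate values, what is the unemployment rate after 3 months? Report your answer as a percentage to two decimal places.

With a fixed labor force, u_{t+1} = u_t + s·(1−u_t) − f·u_t = u_t·(1−s−f) + s.
Here 1−s−f = 0.702 and s = 0.013.
u_1 = 0.012000 × 0.702 + 0.013 = 0.021424.
u_2 = 0.021424 × 0.702 + 0.013 = 0.028040.
u_3 = 0.028040 × 0.702 + 0.013 = 0.032684.

Unemployment rate after three months ≈ 3.27%.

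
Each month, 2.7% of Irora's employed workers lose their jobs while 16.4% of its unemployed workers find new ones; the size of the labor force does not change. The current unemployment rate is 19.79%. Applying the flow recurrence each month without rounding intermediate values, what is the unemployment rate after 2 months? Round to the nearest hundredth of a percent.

With a fixed labor force, u_{t+1} = u_t + s·(1−u_t) − f·u_t = u_t·(1−s−f) + s.
Here 1−s−f = 0.809 and s = 0.027.
u_1 = 0.197900 × 0.809 + 0.027 = 0.187101.
u_2 = 0.187101 × 0.809 + 0.027 = 0.178365.

Unemployment rate after two months ≈ 17.84%.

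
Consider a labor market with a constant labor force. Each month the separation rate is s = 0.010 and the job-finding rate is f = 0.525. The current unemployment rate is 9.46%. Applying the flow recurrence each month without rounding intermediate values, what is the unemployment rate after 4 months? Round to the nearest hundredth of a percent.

Unemployment rate after four months ≈ 2.22%.

With a fixed labor force, u_{t+1} = u_t + s·(1−u_t) − f·u_t = u_t·(1−s−f) + s.
Here 1−s−f = 0.465 and s = 0.010.
u_1 = 0.094600 × 0.465 + 0.010 = 0.053989.
u_2 = 0.053989 × 0.465 + 0.010 = 0.035105.
u_3 = 0.035105 × 0.465 + 0.010 = 0.026324.
u_4 = 0.026324 × 0.465 + 0.010 = 0.022241.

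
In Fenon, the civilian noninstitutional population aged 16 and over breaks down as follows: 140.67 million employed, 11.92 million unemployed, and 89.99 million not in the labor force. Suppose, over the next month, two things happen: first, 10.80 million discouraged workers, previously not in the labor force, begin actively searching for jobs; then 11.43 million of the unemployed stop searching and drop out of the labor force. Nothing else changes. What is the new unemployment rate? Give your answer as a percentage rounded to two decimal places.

Initially, labor force = 140.67 + 11.92 = 152.59 million, so u = 11.92/152.59 = 7.81%.
After the first change, unemployed and labor force both rise by 10.80 → E = 140.67, U = 22.72, labor force = 163.39 million.
After the second change, unemployed and labor force both fall by 11.43 → E = 140.67, U = 11.29, labor force = 151.96 million.
New unemployment rate = 11.29 / 151.96 = 7.43%.

New unemployment rate ≈ 7.43%.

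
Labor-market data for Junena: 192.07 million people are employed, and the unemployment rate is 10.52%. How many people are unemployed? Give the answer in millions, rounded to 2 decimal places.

About 22.58 million are unemployed.

Let U be the number unemployed. The labor force is E + U, and U/(E+U) = 0.1052.
So U = 0.1052 × 192.07 / (1 − 0.1052) = 20.2058 / 0.8948 ≈ 22.58 million.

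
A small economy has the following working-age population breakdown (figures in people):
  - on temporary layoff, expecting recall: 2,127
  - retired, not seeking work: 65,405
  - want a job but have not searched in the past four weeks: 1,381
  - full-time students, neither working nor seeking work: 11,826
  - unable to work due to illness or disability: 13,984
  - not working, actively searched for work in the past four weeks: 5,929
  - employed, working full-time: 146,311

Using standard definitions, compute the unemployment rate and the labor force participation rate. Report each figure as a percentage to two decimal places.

Employed = 146,311.
Unemployed = 2,127 + 5,929 = 8,056 (jobless and actively searching, or on temporary layoff).
Labor force = 146,311 + 8,056 = 154,367.
Not in labor force = 65,405 + 1,381 + 11,826 + 13,984 = 92,596 (those not working and not actively searching are outside the labor force — including those who want a job but have given up searching).
Civilian working-age population = 154,367 + 92,596 = 246,963.
Unemployment rate = 8,056 / 154,367 = 5.22%.
Labor force participation rate = 154,367 / 246,963 = 62.51%.

Unemployment rate ≈ 5.22%; labor force participation rate ≈ 62.51%.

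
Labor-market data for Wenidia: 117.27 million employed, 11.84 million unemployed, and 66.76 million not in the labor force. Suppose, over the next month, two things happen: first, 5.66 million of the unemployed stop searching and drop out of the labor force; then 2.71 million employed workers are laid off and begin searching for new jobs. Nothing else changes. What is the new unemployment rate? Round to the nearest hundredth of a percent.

Initially, labor force = 117.27 + 11.84 = 129.11 million, so u = 11.84/129.11 = 9.17%.
After the first change, unemployed and labor force both fall by 5.66 → E = 117.27, U = 6.18, labor force = 123.45 million.
After the second change, employed falls and unemployed rises by 2.71; labor force unchanged → E = 114.56, U = 8.89, labor force = 123.45 million.
New unemployment rate = 8.89 / 123.45 = 7.20%.

New unemployment rate ≈ 7.20%.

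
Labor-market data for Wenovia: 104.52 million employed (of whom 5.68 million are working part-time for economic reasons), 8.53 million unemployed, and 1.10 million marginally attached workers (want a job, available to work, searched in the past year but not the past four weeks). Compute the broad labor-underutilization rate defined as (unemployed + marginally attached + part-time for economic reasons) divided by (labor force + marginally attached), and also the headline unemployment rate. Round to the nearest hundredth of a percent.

Labor force = 104.52 + 8.53 = 113.05 million.
Numerator = 8.53 + 1.10 + 5.68 = 15.31 million.
Denominator = 113.05 + 1.10 = 114.15 million.
Broad rate = 15.31 / 114.15 = 13.41%.
Headline unemployment rate = 8.53 / 113.05 = 7.55%.

Broad underutilization rate ≈ 13.41%; headline unemployment rate ≈ 7.55%.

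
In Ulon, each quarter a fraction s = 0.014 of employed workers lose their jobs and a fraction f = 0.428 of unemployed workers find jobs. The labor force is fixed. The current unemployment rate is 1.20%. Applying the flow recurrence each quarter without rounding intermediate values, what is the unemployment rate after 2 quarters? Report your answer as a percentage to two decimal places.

Unemployment rate after two quarters ≈ 2.55%.

With a fixed labor force, u_{t+1} = u_t + s·(1−u_t) − f·u_t = u_t·(1−s−f) + s.
Here 1−s−f = 0.558 and s = 0.014.
u_1 = 0.012000 × 0.558 + 0.014 = 0.020696.
u_2 = 0.020696 × 0.558 + 0.014 = 0.025548.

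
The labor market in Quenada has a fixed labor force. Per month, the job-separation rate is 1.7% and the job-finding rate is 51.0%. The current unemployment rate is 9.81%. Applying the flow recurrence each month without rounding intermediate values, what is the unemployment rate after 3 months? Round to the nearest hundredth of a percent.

Unemployment rate after three months ≈ 3.92%.

With a fixed labor force, u_{t+1} = u_t + s·(1−u_t) − f·u_t = u_t·(1−s−f) + s.
Here 1−s−f = 0.473 and s = 0.017.
u_1 = 0.098100 × 0.473 + 0.017 = 0.063401.
u_2 = 0.063401 × 0.473 + 0.017 = 0.046989.
u_3 = 0.046989 × 0.473 + 0.017 = 0.039226.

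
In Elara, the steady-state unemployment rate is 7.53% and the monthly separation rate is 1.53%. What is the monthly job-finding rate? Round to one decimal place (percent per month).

From u* = s/(s+f): f = s·(1−u)/u.
f = 1.53 × (1 − 0.0753) / 0.0753 = 1.4148 / 0.0753 ≈ 18.8% per month.

Job-finding rate ≈ 18.8% per month.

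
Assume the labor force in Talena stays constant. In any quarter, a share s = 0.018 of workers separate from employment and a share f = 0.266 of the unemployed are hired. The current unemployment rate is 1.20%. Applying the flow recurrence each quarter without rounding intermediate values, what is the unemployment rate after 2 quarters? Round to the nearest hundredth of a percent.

With a fixed labor force, u_{t+1} = u_t + s·(1−u_t) − f·u_t = u_t·(1−s−f) + s.
Here 1−s−f = 0.716 and s = 0.018.
u_1 = 0.012000 × 0.716 + 0.018 = 0.026592.
u_2 = 0.026592 × 0.716 + 0.018 = 0.037040.

Unemployment rate after two quarters ≈ 3.70%.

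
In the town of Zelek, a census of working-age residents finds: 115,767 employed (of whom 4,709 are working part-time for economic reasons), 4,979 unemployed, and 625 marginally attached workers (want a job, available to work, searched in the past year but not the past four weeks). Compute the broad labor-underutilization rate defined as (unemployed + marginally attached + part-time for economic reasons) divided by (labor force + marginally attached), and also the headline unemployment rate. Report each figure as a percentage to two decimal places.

Broad underutilization rate ≈ 8.50%; headline unemployment rate ≈ 4.12%.

Labor force = 115,767 + 4,979 = 120,746.
Numerator = 4,979 + 625 + 4,709 = 10,313.
Denominator = 120,746 + 625 = 121,371.
Broad rate = 10,313 / 121,371 = 8.50%.
Headline unemployment rate = 4,979 / 120,746 = 4.12%.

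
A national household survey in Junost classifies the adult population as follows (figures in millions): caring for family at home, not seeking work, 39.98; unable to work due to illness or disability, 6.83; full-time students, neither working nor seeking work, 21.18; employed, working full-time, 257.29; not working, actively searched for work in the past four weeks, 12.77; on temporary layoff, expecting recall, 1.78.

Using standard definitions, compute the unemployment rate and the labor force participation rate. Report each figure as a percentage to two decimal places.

Employed = 257.29 million.
Unemployed = 12.77 + 1.78 = 14.55 million (jobless and actively searching, or on temporary layoff).
Labor force = 257.29 + 14.55 = 271.84 million.
Not in labor force = 39.98 + 6.83 + 21.18 = 67.99 million (those not working and not actively searching are outside the labor force).
Civilian working-age population = 271.84 + 67.99 = 339.83 million.
Unemployment rate = 14.55 / 271.84 = 5.35%.
Labor force participation rate = 271.84 / 339.83 = 79.99%.

Unemployment rate ≈ 5.35%; labor force participation rate ≈ 79.99%.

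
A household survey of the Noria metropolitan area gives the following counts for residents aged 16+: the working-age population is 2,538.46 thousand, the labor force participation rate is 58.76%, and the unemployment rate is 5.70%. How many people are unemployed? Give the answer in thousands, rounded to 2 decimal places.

About 85.02 thousand are unemployed.

Labor force = 0.5876 × 2,538.46 = 1,491.60 thousand.
Unemployed = 0.0570 × 1,491.60 ≈ 85.02 thousand.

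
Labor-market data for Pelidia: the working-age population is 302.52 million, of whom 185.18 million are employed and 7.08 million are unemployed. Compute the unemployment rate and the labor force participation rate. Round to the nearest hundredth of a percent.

Labor force = employed + unemployed = 185.18 + 7.08 = 192.26 million.
Unemployment rate = 7.08 / 192.26 = 3.68%.
Labor force participation rate = 192.26 / 302.52 = 63.55%.

Unemployment rate ≈ 3.68%; labor force participation rate ≈ 63.55%.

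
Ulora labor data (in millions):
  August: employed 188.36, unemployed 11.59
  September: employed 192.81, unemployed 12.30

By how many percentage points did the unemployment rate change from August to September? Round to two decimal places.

The unemployment rate changed by +0.20 percentage points.

August: labor force = 188.36 + 11.59 = 199.95; u = 11.59/199.95 = 5.80%.
September: labor force = 192.81 + 12.30 = 205.11; u = 12.30/205.11 = 6.00%.
Change = 6.00% − 5.80% = +0.20 pp.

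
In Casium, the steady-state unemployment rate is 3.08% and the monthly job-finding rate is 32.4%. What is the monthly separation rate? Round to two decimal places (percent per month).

From u* = s/(s+f): s = u·f/(1−u).
s = 0.0308 × 32.4 / (1 − 0.0308) = 0.9979 / 0.9692 ≈ 1.03% per month.

Separation rate ≈ 1.03% per month.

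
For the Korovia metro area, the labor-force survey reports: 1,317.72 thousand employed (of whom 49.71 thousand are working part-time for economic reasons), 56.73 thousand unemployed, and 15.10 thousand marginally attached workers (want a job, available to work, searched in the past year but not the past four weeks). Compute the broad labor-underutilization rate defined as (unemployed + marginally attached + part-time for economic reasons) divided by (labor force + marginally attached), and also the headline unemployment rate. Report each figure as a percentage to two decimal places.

Broad underutilization rate ≈ 8.75%; headline unemployment rate ≈ 4.13%.

Labor force = 1,317.72 + 56.73 = 1,374.45 thousand.
Numerator = 56.73 + 15.10 + 49.71 = 121.54 thousand.
Denominator = 1,374.45 + 15.10 = 1,389.55 thousand.
Broad rate = 121.54 / 1,389.55 = 8.75%.
Headline unemployment rate = 56.73 / 1,374.45 = 4.13%.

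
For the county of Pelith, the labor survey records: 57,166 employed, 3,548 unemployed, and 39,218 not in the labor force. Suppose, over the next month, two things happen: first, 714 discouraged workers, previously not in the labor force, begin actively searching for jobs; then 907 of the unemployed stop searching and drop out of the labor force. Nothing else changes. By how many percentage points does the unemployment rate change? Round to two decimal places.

Initially, labor force = 57,166 + 3,548 = 60,714, so u = 3,548/60,714 = 5.84%.
After the first change, unemployed and labor force both rise by 714 → E = 57,166, U = 4,262, labor force = 61,428.
After the second change, unemployed and labor force both fall by 907 → E = 57,166, U = 3,355, labor force = 60,521.
New unemployment rate = 3,355 / 60,521 = 5.54%.
Change = 5.54% − 5.84% = −0.30 percentage points.

The unemployment rate changes by −0.30 percentage points.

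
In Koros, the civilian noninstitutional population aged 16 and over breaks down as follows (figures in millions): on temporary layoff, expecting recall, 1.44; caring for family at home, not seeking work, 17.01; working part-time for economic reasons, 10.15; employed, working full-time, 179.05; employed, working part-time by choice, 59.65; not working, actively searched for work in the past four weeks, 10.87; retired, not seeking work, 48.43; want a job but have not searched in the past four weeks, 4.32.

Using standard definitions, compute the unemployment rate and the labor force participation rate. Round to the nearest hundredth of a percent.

Employed = 10.15 + 179.05 + 59.65 = 248.85 million (anyone who worked, including part-time for economic reasons, counts as employed).
Unemployed = 1.44 + 10.87 = 12.31 million (jobless and actively searching, or on temporary layoff).
Labor force = 248.85 + 12.31 = 261.16 million.
Not in labor force = 17.01 + 48.43 + 4.32 = 69.76 million (those not working and not actively searching are outside the labor force — including those who want a job but have given up searching).
Civilian working-age population = 261.16 + 69.76 = 330.92 million.
Unemployment rate = 12.31 / 261.16 = 4.71%.
Labor force participation rate = 261.16 / 330.92 = 78.92%.

Unemployment rate ≈ 4.71%; labor force participation rate ≈ 78.92%.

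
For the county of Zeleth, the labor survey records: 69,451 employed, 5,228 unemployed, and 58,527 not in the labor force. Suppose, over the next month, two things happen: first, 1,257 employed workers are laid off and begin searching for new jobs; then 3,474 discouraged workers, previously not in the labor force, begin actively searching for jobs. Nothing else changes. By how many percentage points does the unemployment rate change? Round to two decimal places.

The unemployment rate changes by +5.74 percentage points.

Initially, labor force = 69,451 + 5,228 = 74,679, so u = 5,228/74,679 = 7.00%.
After the first change, employed falls and unemployed rises by 1,257; labor force unchanged → E = 68,194, U = 6,485, labor force = 74,679.
After the second change, unemployed and labor force both rise by 3,474 → E = 68,194, U = 9,959, labor force = 78,153.
New unemployment rate = 9,959 / 78,153 = 12.74%.
Change = 12.74% − 7.00% = +5.74 percentage points.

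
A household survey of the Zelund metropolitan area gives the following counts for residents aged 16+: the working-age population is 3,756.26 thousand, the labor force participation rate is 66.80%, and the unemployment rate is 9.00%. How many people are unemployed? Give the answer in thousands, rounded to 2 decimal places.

Labor force = 0.6680 × 3,756.26 = 2,509.18 thousand.
Unemployed = 0.0900 × 2,509.18 ≈ 225.83 thousand.

About 225.83 thousand are unemployed.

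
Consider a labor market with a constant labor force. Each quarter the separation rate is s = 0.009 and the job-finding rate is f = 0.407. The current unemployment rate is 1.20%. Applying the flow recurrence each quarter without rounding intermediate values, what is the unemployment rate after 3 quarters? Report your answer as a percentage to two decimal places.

With a fixed labor force, u_{t+1} = u_t + s·(1−u_t) − f·u_t = u_t·(1−s−f) + s.
Here 1−s−f = 0.584 and s = 0.009.
u_1 = 0.012000 × 0.584 + 0.009 = 0.016008.
u_2 = 0.016008 × 0.584 + 0.009 = 0.018349.
u_3 = 0.018349 × 0.584 + 0.009 = 0.019716.

Unemployment rate after three quarters ≈ 1.97%.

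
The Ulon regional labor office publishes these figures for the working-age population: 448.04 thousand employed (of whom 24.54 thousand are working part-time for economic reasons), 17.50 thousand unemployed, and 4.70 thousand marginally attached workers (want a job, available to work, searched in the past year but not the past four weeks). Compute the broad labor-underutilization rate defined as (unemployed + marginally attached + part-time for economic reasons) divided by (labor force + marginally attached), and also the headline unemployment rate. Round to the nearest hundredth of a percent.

Broad underutilization rate ≈ 9.94%; headline unemployment rate ≈ 3.76%.

Labor force = 448.04 + 17.50 = 465.54 thousand.
Numerator = 17.50 + 4.70 + 24.54 = 46.74 thousand.
Denominator = 465.54 + 4.70 = 470.24 thousand.
Broad rate = 46.74 / 470.24 = 9.94%.
Headline unemployment rate = 17.50 / 465.54 = 3.76%.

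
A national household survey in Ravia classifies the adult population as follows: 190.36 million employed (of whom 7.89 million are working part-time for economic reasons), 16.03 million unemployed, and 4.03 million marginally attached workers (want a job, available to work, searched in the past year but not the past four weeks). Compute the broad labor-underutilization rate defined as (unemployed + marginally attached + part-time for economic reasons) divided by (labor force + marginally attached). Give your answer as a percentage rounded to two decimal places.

Broad underutilization rate ≈ 13.28%.

Labor force = 190.36 + 16.03 = 206.39 million.
Numerator = 16.03 + 4.03 + 7.89 = 27.95 million.
Denominator = 206.39 + 4.03 = 210.42 million.
Broad rate = 27.95 / 210.42 = 13.28%.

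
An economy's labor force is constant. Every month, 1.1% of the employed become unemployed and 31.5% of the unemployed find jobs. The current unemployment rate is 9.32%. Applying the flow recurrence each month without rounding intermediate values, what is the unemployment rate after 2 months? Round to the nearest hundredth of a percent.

With a fixed labor force, u_{t+1} = u_t + s·(1−u_t) − f·u_t = u_t·(1−s−f) + s.
Here 1−s−f = 0.674 and s = 0.011.
u_1 = 0.093200 × 0.674 + 0.011 = 0.073817.
u_2 = 0.073817 × 0.674 + 0.011 = 0.060753.

Unemployment rate after two months ≈ 6.08%.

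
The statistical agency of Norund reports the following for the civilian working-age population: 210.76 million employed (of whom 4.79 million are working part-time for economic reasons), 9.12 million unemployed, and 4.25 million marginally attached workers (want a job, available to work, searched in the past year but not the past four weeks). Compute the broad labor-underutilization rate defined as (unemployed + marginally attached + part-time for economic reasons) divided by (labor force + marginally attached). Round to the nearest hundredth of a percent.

Broad underutilization rate ≈ 8.10%.

Labor force = 210.76 + 9.12 = 219.88 million.
Numerator = 9.12 + 4.25 + 4.79 = 18.16 million.
Denominator = 219.88 + 4.25 = 224.13 million.
Broad rate = 18.16 / 224.13 = 8.10%.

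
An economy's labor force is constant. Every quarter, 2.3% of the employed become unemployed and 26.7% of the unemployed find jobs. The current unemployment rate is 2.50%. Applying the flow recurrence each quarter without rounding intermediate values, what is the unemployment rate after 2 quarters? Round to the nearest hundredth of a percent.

Unemployment rate after two quarters ≈ 5.19%.

With a fixed labor force, u_{t+1} = u_t + s·(1−u_t) − f·u_t = u_t·(1−s−f) + s.
Here 1−s−f = 0.710 and s = 0.023.
u_1 = 0.025000 × 0.710 + 0.023 = 0.040750.
u_2 = 0.040750 × 0.710 + 0.023 = 0.051932.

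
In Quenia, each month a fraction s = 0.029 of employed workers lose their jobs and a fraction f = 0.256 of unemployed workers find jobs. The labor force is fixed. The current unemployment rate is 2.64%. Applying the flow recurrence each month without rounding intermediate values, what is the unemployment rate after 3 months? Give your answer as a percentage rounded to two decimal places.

Unemployment rate after three months ≈ 7.42%.

With a fixed labor force, u_{t+1} = u_t + s·(1−u_t) − f·u_t = u_t·(1−s−f) + s.
Here 1−s−f = 0.715 and s = 0.029.
u_1 = 0.026400 × 0.715 + 0.029 = 0.047876.
u_2 = 0.047876 × 0.715 + 0.029 = 0.063231.
u_3 = 0.063231 × 0.715 + 0.029 = 0.074210.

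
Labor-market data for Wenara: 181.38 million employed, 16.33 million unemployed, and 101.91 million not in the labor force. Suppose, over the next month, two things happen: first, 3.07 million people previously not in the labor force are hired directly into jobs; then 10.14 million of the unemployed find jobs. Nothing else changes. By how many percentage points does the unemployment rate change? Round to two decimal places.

The unemployment rate changes by −5.18 percentage points.

Initially, labor force = 181.38 + 16.33 = 197.71 million, so u = 16.33/197.71 = 8.26%.
After the first change, employed and labor force both rise by 3.07; unemployed unchanged → E = 184.45, U = 16.33, labor force = 200.78 million.
After the second change, unemployed falls and employed rises by 10.14; labor force unchanged → E = 194.59, U = 6.19, labor force = 200.78 million.
New unemployment rate = 6.19 / 200.78 = 3.08%.
Change = 3.08% − 8.26% = −5.18 percentage points.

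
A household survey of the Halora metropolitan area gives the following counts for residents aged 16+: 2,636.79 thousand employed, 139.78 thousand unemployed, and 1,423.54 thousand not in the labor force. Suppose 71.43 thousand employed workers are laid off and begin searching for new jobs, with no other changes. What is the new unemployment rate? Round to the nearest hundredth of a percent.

Initially, labor force = 2,636.79 + 139.78 = 2,776.57 thousand, so u = 139.78/2,776.57 = 5.03%.
After the change, employed falls and unemployed rises by 71.43; labor force unchanged → E = 2,565.36, U = 211.21, labor force = 2,776.57 thousand.
New unemployment rate = 211.21 / 2,776.57 = 7.61%.

New unemployment rate ≈ 7.61%.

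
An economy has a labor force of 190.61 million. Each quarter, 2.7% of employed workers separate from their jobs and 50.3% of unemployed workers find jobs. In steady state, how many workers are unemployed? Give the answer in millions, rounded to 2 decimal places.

Steady-state unemployment rate u* = s/(s+f) = 2.7/(2.7+50.3) = 0.050943.
Unemployed = u* × labor force = 0.050943 × 190.61 ≈ 9.71 million.

About 9.71 million are unemployed in steady state.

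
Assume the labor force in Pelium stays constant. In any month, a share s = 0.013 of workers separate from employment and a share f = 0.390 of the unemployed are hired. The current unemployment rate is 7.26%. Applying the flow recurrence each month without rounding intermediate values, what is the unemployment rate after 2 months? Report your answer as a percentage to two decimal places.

With a fixed labor force, u_{t+1} = u_t + s·(1−u_t) − f·u_t = u_t·(1−s−f) + s.
Here 1−s−f = 0.597 and s = 0.013.
u_1 = 0.072600 × 0.597 + 0.013 = 0.056342.
u_2 = 0.056342 × 0.597 + 0.013 = 0.046636.

Unemployment rate after two months ≈ 4.66%.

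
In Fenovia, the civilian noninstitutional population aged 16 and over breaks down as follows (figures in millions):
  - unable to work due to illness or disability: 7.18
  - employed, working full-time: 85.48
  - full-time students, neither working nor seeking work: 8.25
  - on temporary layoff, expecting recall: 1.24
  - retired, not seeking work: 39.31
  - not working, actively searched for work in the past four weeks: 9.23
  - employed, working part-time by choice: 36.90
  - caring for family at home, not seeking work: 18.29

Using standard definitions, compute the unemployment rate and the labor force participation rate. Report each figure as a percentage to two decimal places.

Employed = 85.48 + 36.90 = 122.38 million.
Unemployed = 1.24 + 9.23 = 10.47 million (jobless and actively searching, or on temporary layoff).
Labor force = 122.38 + 10.47 = 132.85 million.
Not in labor force = 7.18 + 8.25 + 39.31 + 18.29 = 73.03 million (those not working and not actively searching are outside the labor force).
Civilian working-age population = 132.85 + 73.03 = 205.88 million.
Unemployment rate = 10.47 / 132.85 = 7.88%.
Labor force participation rate = 132.85 / 205.88 = 64.53%.

Unemployment rate ≈ 7.88%; labor force participation rate ≈ 64.53%.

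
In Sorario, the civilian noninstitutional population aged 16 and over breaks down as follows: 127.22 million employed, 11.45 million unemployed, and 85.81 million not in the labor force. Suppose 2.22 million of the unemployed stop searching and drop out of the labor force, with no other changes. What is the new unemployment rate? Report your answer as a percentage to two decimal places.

New unemployment rate ≈ 6.76%.

Initially, labor force = 127.22 + 11.45 = 138.67 million, so u = 11.45/138.67 = 8.26%.
After the change, unemployed and labor force both fall by 2.22 → E = 127.22, U = 9.23, labor force = 136.45 million.
New unemployment rate = 9.23 / 136.45 = 6.76%.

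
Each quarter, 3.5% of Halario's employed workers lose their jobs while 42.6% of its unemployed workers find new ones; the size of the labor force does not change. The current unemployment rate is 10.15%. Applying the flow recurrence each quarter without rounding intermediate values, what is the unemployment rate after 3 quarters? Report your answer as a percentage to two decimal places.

With a fixed labor force, u_{t+1} = u_t + s·(1−u_t) − f·u_t = u_t·(1−s−f) + s.
Here 1−s−f = 0.539 and s = 0.035.
u_1 = 0.101500 × 0.539 + 0.035 = 0.089709.
u_2 = 0.089709 × 0.539 + 0.035 = 0.083353.
u_3 = 0.083353 × 0.539 + 0.035 = 0.079927.

Unemployment rate after three quarters ≈ 7.99%.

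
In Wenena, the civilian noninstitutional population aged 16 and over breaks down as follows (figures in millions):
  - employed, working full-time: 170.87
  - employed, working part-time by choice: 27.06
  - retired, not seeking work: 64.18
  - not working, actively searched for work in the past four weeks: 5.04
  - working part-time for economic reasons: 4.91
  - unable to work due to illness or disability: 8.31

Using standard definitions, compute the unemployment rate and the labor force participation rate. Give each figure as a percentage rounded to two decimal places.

Employed = 170.87 + 27.06 + 4.91 = 202.84 million (anyone who worked, including part-time for economic reasons, counts as employed).
Unemployed = 5.04 million.
Labor force = 202.84 + 5.04 = 207.88 million.
Not in labor force = 64.18 + 8.31 = 72.49 million (those not working and not actively searching are outside the labor force).
Civilian working-age population = 207.88 + 72.49 = 280.37 million.
Unemployment rate = 5.04 / 207.88 = 2.42%.
Labor force participation rate = 207.88 / 280.37 = 74.14%.

Unemployment rate ≈ 2.42%; labor force participation rate ≈ 74.14%.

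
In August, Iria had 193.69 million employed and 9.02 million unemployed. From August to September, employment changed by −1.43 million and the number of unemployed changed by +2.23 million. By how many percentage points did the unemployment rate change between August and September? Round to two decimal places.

August: labor force = 193.69 + 9.02 = 202.71; u = 9.02/202.71 = 4.45%.
September: labor force = 192.26 + 11.25 = 203.51; u = 11.25/203.51 = 5.53%.
Change = 5.53% − 4.45% = +1.08 pp.

The unemployment rate changed by +1.08 percentage points.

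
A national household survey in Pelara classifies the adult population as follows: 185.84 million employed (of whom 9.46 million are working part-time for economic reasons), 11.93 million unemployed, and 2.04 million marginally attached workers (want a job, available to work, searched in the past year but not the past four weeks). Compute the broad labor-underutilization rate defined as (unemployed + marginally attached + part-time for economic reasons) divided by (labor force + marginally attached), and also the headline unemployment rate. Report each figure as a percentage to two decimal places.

Broad underutilization rate ≈ 11.73%; headline unemployment rate ≈ 6.03%.

Labor force = 185.84 + 11.93 = 197.77 million.
Numerator = 11.93 + 2.04 + 9.46 = 23.43 million.
Denominator = 197.77 + 2.04 = 199.81 million.
Broad rate = 23.43 / 199.81 = 11.73%.
Headline unemployment rate = 11.93 / 197.77 = 6.03%.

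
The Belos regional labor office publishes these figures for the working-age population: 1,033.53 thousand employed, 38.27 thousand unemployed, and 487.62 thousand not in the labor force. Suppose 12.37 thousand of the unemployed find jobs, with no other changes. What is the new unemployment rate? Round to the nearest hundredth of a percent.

Initially, labor force = 1,033.53 + 38.27 = 1,071.80 thousand, so u = 38.27/1,071.80 = 3.57%.
After the change, unemployed falls and employed rises by 12.37; labor force unchanged → E = 1,045.90, U = 25.90, labor force = 1,071.80 thousand.
New unemployment rate = 25.90 / 1,071.80 = 2.42%.

New unemployment rate ≈ 2.42%.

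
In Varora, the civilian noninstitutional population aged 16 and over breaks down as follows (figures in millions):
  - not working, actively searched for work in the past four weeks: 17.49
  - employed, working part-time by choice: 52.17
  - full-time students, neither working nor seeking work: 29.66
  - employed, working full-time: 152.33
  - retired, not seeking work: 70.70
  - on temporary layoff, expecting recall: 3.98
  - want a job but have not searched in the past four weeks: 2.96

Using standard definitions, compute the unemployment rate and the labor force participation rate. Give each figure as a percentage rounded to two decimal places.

Employed = 52.17 + 152.33 = 204.50 million.
Unemployed = 17.49 + 3.98 = 21.47 million (jobless and actively searching, or on temporary layoff).
Labor force = 204.50 + 21.47 = 225.97 million.
Not in labor force = 29.66 + 70.70 + 2.96 = 103.32 million (those not working and not actively searching are outside the labor force — including those who want a job but have given up searching).
Civilian working-age population = 225.97 + 103.32 = 329.29 million.
Unemployment rate = 21.47 / 225.97 = 9.50%.
Labor force participation rate = 225.97 / 329.29 = 68.62%.

Unemployment rate ≈ 9.50%; labor force participation rate ≈ 68.62%.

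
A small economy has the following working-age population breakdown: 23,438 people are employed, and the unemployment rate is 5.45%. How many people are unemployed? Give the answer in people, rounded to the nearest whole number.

Let U be the number unemployed. The labor force is E + U, and U/(E+U) = 0.0545.
So U = 0.0545 × 23,438 / (1 − 0.0545) = 1277.37 / 0.9455 ≈ 1,351.

About 1,351 are unemployed.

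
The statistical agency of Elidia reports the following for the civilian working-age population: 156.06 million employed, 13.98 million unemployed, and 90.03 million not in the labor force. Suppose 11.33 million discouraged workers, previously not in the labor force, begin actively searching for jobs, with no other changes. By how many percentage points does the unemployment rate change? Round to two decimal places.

Initially, labor force = 156.06 + 13.98 = 170.04 million, so u = 13.98/170.04 = 8.22%.
After the change, unemployed and labor force both rise by 11.33 → E = 156.06, U = 25.31, labor force = 181.37 million.
New unemployment rate = 25.31 / 181.37 = 13.95%.
Change = 13.95% − 8.22% = +5.73 percentage points.

The unemployment rate changes by +5.73 percentage points.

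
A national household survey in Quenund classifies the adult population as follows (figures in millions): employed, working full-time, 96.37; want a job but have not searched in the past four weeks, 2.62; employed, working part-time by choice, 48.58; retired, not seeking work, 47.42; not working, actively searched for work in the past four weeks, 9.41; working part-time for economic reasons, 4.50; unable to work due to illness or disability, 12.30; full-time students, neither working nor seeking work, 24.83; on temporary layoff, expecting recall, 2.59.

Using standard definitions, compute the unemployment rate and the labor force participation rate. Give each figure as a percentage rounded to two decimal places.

Unemployment rate ≈ 7.43%; labor force participation rate ≈ 64.94%.

Employed = 96.37 + 48.58 + 4.50 = 149.45 million (anyone who worked, including part-time for economic reasons, counts as employed).
Unemployed = 9.41 + 2.59 = 12.00 million (jobless and actively searching, or on temporary layoff).
Labor force = 149.45 + 12.00 = 161.45 million.
Not in labor force = 2.62 + 47.42 + 12.30 + 24.83 = 87.17 million (those not working and not actively searching are outside the labor force — including those who want a job but have given up searching).
Civilian working-age population = 161.45 + 87.17 = 248.62 million.
Unemployment rate = 12.00 / 161.45 = 7.43%.
Labor force participation rate = 161.45 / 248.62 = 64.94%.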